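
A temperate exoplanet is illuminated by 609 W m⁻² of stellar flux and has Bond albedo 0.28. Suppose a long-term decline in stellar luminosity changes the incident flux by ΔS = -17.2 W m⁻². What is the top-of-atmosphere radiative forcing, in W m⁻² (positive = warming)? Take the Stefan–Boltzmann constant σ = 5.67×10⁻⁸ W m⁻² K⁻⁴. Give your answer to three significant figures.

Only a fraction (1−α) is absorbed and it's spread over 4πR², so ΔF = (1−α)ΔS/4 = -3.096 W m⁻².

-3.10 W m⁻²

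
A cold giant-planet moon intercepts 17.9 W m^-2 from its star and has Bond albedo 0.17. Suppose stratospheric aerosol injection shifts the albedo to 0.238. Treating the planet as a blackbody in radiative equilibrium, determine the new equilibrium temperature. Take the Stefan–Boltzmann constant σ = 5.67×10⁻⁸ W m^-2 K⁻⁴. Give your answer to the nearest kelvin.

New equilibrium: T₂ = [(1−0.238)·17.90/(4σ)]^(1/4) = 88.06 K.

88 K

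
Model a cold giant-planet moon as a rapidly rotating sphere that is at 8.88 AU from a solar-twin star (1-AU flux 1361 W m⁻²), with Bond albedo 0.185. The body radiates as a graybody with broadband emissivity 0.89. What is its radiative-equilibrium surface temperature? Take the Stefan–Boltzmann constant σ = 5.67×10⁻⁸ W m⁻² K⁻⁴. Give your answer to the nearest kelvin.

91 K

By the inverse-square law, S = 1361/8.88² = 17.26 W m⁻².
The planet absorbs (1−α)S over its disc πR² and re-emits over 4πR², so the mean absorbed flux is (1−0.185)·17.26/4 = 3.517 W m⁻².
Equating to εσT⁴ with ε = 0.89: T = (3.517/0.89σ)^(1/4) = 91.37 K.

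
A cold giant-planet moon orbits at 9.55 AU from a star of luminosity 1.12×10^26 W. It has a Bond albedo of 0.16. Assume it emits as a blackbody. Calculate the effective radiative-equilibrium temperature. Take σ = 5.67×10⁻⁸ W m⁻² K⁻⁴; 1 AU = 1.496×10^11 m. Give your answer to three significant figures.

63.4 K

d = 9.55 × 1.496×10^11 m = 1.429×10^12 m.
S = L/(4πd²) = 4.367 W m⁻².
Absorbed flux (global mean): S(1−α)/4 = 4.367·0.84/4 = 0.9170 W m⁻².
In equilibrium σT⁴ equals this, so T = 63.42 K.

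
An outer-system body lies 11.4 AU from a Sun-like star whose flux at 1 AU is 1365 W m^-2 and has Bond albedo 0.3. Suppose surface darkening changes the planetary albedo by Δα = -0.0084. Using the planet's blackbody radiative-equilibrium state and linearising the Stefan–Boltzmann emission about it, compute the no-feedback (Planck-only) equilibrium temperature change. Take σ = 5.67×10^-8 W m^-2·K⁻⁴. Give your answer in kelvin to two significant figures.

Irradiance scales as 1/d², so S = 1365 W m^-2 × (1/11.4)² = 10.50 W m^-2.
Unperturbed T_e = [10.50·(1−0.3)/(4σ)]^¼ = 75.46 K.
ΔF = −(S/4)Δα = −(10.50/4)×(-0.0084) = 0.02206 W m^-2.
Planck response: λ_P = 4σT_e³ = 4·5.67×10⁻⁸·(75.46)³ = 0.09744 W m^-2/K.
Hence the no-feedback warming is ΔF/(4σT_e³) = 0.226 K.

0.23 K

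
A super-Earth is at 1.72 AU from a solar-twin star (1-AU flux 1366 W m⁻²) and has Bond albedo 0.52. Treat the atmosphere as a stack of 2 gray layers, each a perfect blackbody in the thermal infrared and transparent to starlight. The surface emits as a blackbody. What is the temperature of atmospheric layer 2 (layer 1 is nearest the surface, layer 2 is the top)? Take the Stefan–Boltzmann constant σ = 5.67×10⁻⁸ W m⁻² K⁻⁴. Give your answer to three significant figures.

177 K

Irradiance scales as 1/d², so S = 1366 W m⁻² × (1/1.72)² = 461.7 W m⁻².
The effective emission temperature is T_e = [S(1−α)/(4σ)]^¼ = 176.8 K.
Each opaque layer satisfies 2T_j⁴ = T_{j−1}⁴ + T_{j+1}⁴, giving T_k⁴ = (N+1−k)T_e⁴.
With k = 2: T_2 = (2+1−2)^¼·176.8 K = 176.8 K.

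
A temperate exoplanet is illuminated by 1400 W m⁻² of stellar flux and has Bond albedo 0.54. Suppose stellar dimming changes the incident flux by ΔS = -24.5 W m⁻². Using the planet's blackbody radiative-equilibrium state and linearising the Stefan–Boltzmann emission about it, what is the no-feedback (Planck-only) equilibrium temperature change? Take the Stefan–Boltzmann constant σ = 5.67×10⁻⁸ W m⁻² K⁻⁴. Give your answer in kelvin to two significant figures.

Reference equilibrium: T_e = [S(1−α)/(4σ)]^(1/4) = 230.8 K.
TOA radiative forcing: ΔF = (1−α)ΔS/4 = 0.46·(-24.5)/4 = -2.817 W m⁻².
Planck response: λ_P = 4σT_e³ = 4·5.67×10⁻⁸·(230.8)³ = 2.790 W m⁻²/K.
ΔT₀ = ΔF/λ_P = -2.817/2.790 = -1.01 K.

-1.0 K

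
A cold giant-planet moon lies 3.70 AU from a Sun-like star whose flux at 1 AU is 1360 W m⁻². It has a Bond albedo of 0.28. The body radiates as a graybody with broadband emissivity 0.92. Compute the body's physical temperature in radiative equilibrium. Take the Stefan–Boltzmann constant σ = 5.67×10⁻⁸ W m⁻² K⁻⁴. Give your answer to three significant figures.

Irradiance scales as 1/d², so S = 1360 W m⁻² × (1/3.70)² = 99.34 W m⁻².
Averaging over the sphere, the absorbed flux is S(1−α)/4 = 17.88 W m⁻².
Equating to εσT⁴ with ε = 0.92: T = (17.88/0.92σ)^(1/4) = 136.1 K.

136 kelvin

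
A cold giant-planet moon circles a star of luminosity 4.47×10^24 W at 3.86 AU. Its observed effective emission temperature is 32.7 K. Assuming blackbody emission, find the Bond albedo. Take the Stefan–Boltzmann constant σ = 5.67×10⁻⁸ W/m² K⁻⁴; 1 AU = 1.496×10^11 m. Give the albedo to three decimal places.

0.757

Orbital distance: d = 3.86 AU = 5.775×10^11 m.
Spreading L over a sphere of radius d: S = 4.47×10^24/(4π·5.77×10^11²) = 1.067 W/m².
Rearranging the radiative balance, α = 1 − 4σT⁴/S.
σT⁴ = 0.06483 W/m², so 4σT⁴ = 0.2593 W/m².
1−α = 0.2593/1.067 = 0.2431, so α = 0.7569.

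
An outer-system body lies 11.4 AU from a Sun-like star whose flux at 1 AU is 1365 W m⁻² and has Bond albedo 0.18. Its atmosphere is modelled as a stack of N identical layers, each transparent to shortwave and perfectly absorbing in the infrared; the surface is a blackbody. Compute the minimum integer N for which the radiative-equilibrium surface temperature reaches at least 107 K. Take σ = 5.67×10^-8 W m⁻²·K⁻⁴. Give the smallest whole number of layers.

3

Flux at the orbit: S = 1365/(11.4)² = 10.50 W m⁻².
OLR = S(1−α)/4 = 2.153 W m⁻²; the top layer radiates at T_e = 78.50 K.
T_s = (N+1)^(1/4)·T_e ≥ 107 K requires N+1 ≥ (T_s/T_e)⁴ = (107/78.50)⁴ = 3.452.
So N ≥ 2.452; the smallest integer is N = 3.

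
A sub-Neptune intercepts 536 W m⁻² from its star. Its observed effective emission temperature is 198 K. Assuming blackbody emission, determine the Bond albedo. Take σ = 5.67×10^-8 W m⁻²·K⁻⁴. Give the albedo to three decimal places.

Energy balance: S(1−α)/4 = σT⁴, so 1−α = 4σT⁴/S.
σT⁴ = 87.15 W m⁻², so 4σT⁴ = 348.6 W m⁻².
Hence α = 1 − 348.6/536.0 = 0.3497.

0.350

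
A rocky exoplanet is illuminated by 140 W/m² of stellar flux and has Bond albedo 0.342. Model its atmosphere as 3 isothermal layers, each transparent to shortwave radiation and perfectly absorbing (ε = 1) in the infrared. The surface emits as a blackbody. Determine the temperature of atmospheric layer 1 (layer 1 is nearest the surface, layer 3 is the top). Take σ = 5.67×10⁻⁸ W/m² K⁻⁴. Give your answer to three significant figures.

The effective emission temperature is T_e = [S(1−α)/(4σ)]^¼ = 142.0 K.
Each opaque layer satisfies 2T_j⁴ = T_{j−1}⁴ + T_{j+1}⁴, giving T_k⁴ = (N+1−k)T_e⁴.
T_1 = (3)^(1/4)·142.0 = 186.8 K.

187 kelvin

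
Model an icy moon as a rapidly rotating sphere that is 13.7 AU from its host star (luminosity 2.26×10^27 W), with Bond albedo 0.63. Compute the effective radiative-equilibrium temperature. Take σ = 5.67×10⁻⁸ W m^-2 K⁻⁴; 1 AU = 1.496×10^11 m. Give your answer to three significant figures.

91.4 kelvin

d = 13.7 × 1.496×10^11 m = 2.050×10^12 m.
Spreading L over a sphere of radius d: S = 2.26×10^27/(4π·2.05×10^12²) = 42.81 W m^-2.
The planet absorbs (1−α)S over its disc πR² and re-emits over 4πR², so the mean absorbed flux is (1−0.63)·42.81/4 = 3.960 W m^-2.
Balancing against σT⁴: T = (3.960/5.67×10⁻⁸)^(1/4) = 91.42 K.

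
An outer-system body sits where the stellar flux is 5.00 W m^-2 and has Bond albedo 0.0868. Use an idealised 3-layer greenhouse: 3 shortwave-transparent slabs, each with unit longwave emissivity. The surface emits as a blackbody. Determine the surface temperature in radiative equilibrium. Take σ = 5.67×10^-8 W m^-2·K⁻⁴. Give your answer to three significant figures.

94.7 K

Top-of-atmosphere balance: σT_e⁴ = S(1−α)/4 = 1.141 W m^-2 → T_e = 66.98 K.
Layer-by-layer balance gives σT_s⁴ = (N+1)σT_e⁴, so T_s = 4^¼·66.98 = 94.73 K.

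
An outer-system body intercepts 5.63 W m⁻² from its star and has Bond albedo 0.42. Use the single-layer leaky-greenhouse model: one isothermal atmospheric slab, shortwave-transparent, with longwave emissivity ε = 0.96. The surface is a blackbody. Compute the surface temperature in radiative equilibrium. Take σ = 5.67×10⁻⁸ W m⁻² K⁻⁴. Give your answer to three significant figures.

72.5 K

Effective emission temperature (TOA balance): σT_e⁴ = S(1−α)/4 = 0.8164 W m⁻² → T_e = 61.60 K.
For a single slab of emissivity ε, T_s⁴ = 2T_e⁴/(2−ε); thus T_s = 61.60·(1.923)^(1/4) = 72.54 K.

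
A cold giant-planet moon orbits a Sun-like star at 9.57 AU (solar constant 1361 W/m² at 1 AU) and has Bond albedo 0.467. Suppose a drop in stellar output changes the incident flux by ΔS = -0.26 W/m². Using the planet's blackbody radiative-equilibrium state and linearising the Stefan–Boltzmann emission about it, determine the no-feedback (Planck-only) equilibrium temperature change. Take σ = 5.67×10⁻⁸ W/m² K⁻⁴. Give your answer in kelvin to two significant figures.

Irradiance scales as 1/d², so S = 1361 W/m² × (1/9.57)² = 14.86 W/m².
Unperturbed T_e = [14.86·(1−0.467)/(4σ)]^¼ = 76.87 K.
Only a fraction (1−α) is absorbed and it's spread over 4πR², so ΔF = (1−α)ΔS/4 = -0.03464 W/m².
Linearising σT⁴ gives d(σT⁴)/dT = 4σT_e³ = 0.1030 W/m² per K.
So ΔT₀ = -0.03464/0.1030 = -0.336 K.

-0.34 kelvin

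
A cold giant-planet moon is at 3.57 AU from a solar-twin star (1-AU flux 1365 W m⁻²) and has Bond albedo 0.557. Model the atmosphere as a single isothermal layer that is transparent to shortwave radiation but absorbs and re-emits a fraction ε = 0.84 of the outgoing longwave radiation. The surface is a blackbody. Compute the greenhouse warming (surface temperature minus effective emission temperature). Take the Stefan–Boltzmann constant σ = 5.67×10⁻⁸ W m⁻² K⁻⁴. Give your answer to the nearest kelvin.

18 kelvin

By the inverse-square law, S = 1365/3.57² = 107.1 W m⁻².
The planet radiates to space at T_e = [S(1−α)/(4σ)]^(1/4) = 120.3 K.
The surface balance (absorbed SW + ε·downward IR = σT_s⁴) with T_a⁴ = T_s⁴/2 reduces to T_s = T_e·[2/(2−ε)]^¼ = 137.8 K.
The atmosphere warms the surface by 17.55 K.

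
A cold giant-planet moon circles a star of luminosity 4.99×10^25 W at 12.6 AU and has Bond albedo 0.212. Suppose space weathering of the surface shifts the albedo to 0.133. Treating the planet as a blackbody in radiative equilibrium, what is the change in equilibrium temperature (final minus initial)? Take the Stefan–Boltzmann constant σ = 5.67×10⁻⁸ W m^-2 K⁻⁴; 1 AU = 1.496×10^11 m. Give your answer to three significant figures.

Orbital distance: d = 12.6 AU = 1.885×10^12 m.
Spreading L over a sphere of radius d: S = 4.99×10^25/(4π·1.88×10^12²) = 1.118 W m^-2.
Before: T₁ = [1.118·0.788/(4σ)]^(1/4) = 44.39 K.
After:  T₂ = [1.118·0.867/(4σ)]^(1/4) = 45.46 K.
Change: 45.46 − 44.39 = 1.073 K.

1.07 kelvin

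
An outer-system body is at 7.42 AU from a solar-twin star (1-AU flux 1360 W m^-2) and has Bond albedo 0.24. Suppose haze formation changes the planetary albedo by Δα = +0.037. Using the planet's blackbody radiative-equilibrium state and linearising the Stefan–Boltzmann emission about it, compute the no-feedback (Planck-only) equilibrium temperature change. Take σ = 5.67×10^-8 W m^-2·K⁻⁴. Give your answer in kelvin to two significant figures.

Flux at the orbit: S = 1360/(7.42)² = 24.70 W m^-2.
The baseline emission temperature is T_e = 95.38 K.
TOA radiative forcing: ΔF = −S·Δα/4 = −24.70·(+0.037)/4 = -0.2285 W m^-2.
Planck response: λ_P = 4σT_e³ = 4·5.67×10⁻⁸·(95.38)³ = 0.1968 W m^-2/K.
ΔT₀ = ΔF/λ_P = -0.2285/0.1968 = -1.16 K.

-1.2 kelvin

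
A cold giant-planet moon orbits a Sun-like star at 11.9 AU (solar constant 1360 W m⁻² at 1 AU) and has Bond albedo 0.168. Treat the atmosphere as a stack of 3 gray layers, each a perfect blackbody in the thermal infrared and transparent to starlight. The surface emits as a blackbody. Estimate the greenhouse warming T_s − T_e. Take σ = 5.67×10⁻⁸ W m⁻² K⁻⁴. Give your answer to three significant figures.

31.9 K

Flux at the orbit: S = 1360/(11.9)² = 9.604 W m⁻².
OLR = S(1−α)/4 = 1.998 W m⁻²; the top layer radiates at T_e = 77.04 K.
T_s = (N+1)^(1/4)·T_e = 109.0 K.
Warming: T_s − T_e = 31.91 K.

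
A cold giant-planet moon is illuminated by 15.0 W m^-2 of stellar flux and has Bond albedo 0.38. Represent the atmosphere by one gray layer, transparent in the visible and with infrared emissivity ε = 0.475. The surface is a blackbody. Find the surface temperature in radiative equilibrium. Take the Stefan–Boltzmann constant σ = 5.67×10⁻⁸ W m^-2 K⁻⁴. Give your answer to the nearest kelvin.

86 K

The planet radiates to space at T_e = [S(1−α)/(4σ)]^(1/4) = 80.02 K.
The surface balance (absorbed SW + ε·downward IR = σT_s⁴) with T_a⁴ = T_s⁴/2 reduces to T_s = T_e·[2/(2−ε)]^¼ = 85.63 K.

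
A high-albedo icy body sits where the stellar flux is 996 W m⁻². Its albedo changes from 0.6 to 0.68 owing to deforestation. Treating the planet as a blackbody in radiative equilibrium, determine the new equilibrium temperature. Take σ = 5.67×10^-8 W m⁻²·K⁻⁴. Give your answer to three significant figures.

New equilibrium: T₂ = [(1−0.68)·996.0/(4σ)]^(1/4) = 193.6 K.

194 K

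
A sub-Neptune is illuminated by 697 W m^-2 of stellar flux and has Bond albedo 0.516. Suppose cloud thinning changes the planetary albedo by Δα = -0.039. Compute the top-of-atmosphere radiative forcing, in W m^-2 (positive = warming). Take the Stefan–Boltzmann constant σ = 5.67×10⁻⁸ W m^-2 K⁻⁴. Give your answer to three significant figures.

6.80 W m^-2

The change in absorbed flux is Δ[S(1−α)/4] = −SΔα/4 = 6.796 W m^-2.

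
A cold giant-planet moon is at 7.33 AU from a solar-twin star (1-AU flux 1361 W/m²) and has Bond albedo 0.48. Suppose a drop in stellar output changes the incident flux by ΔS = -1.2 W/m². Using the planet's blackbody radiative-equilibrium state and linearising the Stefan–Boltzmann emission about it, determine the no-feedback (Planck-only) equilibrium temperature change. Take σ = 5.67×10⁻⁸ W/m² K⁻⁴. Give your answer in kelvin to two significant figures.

Flux at the orbit: S = 1361/(7.33)² = 25.33 W/m².
Unperturbed T_e = [25.33·(1−0.48)/(4σ)]^¼ = 87.30 K.
Only a fraction (1−α) is absorbed and it's spread over 4πR², so ΔF = (1−α)ΔS/4 = -0.1560 W/m².
Linearising σT⁴ gives d(σT⁴)/dT = 4σT_e³ = 0.1509 W/m² per K.
So ΔT₀ = -0.1560/0.1509 = -1.03 K.

-1.0 kelvin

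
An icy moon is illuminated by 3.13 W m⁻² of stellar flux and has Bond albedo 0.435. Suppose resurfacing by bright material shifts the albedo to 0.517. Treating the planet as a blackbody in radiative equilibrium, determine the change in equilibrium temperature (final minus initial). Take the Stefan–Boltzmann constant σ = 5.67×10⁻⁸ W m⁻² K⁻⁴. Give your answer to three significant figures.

-2.03 K

With α = 0.435, T₁ = 52.84 K.
After:  T₂ = [3.130·0.483/(4σ)]^(1/4) = 50.81 K.
Change: 50.81 − 52.84 = -2.031 K.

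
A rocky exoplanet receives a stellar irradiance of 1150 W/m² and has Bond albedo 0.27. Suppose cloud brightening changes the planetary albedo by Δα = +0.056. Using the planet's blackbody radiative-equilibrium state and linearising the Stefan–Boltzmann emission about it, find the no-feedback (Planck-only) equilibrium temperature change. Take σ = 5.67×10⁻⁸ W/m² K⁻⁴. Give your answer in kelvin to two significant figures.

The baseline emission temperature is T_e = 246.7 K.
ΔF = −(S/4)Δα = −(1150/4)×(+0.056) = -16.10 W/m².
The Planck feedback parameter is 4σT_e³ = 3.404 W/m²/K.
Hence the no-feedback warming is ΔF/(4σT_e³) = -4.73 K.

-4.7 K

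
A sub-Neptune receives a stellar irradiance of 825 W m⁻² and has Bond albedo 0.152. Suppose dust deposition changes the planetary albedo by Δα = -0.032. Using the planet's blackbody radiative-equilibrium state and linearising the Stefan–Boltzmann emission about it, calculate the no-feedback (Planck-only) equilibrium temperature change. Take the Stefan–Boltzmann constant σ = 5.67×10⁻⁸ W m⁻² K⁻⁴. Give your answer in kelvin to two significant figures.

2.2 K

Unperturbed T_e = [825.0·(1−0.152)/(4σ)]^¼ = 235.7 K.
The change in absorbed flux is Δ[S(1−α)/4] = −SΔα/4 = 6.600 W m⁻².
The Planck feedback parameter is 4σT_e³ = 2.969 W m⁻²/K.
Hence the no-feedback warming is ΔF/(4σT_e³) = 2.22 K.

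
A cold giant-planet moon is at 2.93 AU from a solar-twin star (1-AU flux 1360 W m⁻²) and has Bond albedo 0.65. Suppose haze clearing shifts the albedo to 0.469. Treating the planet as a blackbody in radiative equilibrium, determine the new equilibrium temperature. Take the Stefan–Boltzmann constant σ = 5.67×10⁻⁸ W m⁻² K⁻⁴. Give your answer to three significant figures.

By the inverse-square law, S = 1360/2.93² = 158.4 W m⁻².
New equilibrium: T₂ = [(1−0.469)·158.4/(4σ)]^(1/4) = 138.8 K.

139 K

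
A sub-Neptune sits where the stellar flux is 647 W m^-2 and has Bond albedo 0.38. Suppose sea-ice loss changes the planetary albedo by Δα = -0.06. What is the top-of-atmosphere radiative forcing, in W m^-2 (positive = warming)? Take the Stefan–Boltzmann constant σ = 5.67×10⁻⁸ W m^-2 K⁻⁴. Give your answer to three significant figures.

ΔF = −(S/4)Δα = −(647.0/4)×(-0.06) = 9.705 W m^-2.

9.71 W m^-2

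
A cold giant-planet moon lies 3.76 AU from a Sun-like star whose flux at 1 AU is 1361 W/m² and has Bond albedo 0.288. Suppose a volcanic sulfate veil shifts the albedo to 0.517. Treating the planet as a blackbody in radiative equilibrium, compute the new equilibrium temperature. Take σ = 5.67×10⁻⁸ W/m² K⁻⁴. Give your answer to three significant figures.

120 kelvin

Irradiance scales as 1/d², so S = 1361 W/m² × (1/3.76)² = 96.27 W/m².
New equilibrium: T₂ = [(1−0.517)·96.27/(4σ)]^(1/4) = 119.7 K.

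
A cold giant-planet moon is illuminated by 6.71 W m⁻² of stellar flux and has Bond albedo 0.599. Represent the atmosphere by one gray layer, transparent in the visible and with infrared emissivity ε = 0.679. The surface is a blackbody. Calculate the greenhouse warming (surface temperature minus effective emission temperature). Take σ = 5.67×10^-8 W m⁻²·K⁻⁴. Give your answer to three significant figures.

The planet radiates to space at T_e = [S(1−α)/(4σ)]^(1/4) = 58.69 K.
For a single slab of emissivity ε, T_s⁴ = 2T_e⁴/(2−ε); thus T_s = 58.69·(1.514)^(1/4) = 65.10 K.
The atmosphere warms the surface by 6.412 K.

6.41 kelvin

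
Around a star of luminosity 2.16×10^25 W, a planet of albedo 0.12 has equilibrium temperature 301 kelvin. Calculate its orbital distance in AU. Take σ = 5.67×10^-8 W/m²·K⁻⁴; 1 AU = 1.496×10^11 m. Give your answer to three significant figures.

0.191 AU

Energy balance gives S = 4σT⁴/(1−α) = 2116 W/m².
S = L/(4πd²) → d = √(L/4πS) = √(2.16×10^25/(4π·2116)) = 2.850×10^10 m = 0.1905 AU.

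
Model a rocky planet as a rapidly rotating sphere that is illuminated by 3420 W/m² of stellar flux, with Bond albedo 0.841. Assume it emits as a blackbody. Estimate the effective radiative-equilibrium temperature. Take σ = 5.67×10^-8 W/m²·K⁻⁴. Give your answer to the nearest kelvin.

221 K

The planet absorbs (1−α)S over its disc πR² and re-emits over 4πR², so the mean absorbed flux is (1−0.841)·3420/4 = 135.9 W/m².
Set σT⁴ = 135.9 → T = (135.9/σ)^(1/4) = 221.3 K.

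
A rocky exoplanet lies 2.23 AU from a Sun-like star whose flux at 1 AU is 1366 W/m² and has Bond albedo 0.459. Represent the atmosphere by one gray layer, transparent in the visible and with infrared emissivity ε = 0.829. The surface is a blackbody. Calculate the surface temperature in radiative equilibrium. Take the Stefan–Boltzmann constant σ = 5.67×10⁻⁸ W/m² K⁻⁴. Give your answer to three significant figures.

Flux at the orbit: S = 1366/(2.23)² = 274.7 W/m².
Effective emission temperature (TOA balance): σT_e⁴ = S(1−α)/4 = 37.15 W/m² → T_e = 160.0 K.
For a single slab of emissivity ε, T_s⁴ = 2T_e⁴/(2−ε); thus T_s = 160.0·(1.708)^(1/4) = 182.9 K.

183 K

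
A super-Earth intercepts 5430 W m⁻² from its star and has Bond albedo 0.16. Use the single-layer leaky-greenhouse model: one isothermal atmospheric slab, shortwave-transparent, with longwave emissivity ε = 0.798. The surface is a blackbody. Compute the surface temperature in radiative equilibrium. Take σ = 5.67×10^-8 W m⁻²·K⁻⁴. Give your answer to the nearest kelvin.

The planet radiates to space at T_e = [S(1−α)/(4σ)]^(1/4) = 376.6 K.
For a single slab of emissivity ε, T_s⁴ = 2T_e⁴/(2−ε); thus T_s = 376.6·(1.664)^(1/4) = 427.7 K.

428 kelvin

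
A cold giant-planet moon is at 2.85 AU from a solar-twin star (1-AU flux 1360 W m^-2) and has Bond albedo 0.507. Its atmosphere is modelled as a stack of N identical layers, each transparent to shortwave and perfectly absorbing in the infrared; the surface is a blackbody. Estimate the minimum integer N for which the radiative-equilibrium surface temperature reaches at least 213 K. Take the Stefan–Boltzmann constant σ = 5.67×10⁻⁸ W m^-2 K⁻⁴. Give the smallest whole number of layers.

5

Irradiance scales as 1/d², so S = 1360 W m^-2 × (1/2.85)² = 167.4 W m^-2.
Top-of-atmosphere balance: σT_e⁴ = S(1−α)/4 = 20.64 W m^-2 → T_e = 138.1 K.
Since T_s⁴ = (N+1)T_e⁴, we need N ≥ (T_s/T_e)⁴ − 1 = 4.655.
So N ≥ 4.655; the smallest integer is N = 5.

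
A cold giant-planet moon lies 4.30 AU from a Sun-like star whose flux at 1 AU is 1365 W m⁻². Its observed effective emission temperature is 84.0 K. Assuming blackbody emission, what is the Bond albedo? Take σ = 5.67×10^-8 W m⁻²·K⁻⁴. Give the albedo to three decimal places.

Irradiance scales as 1/d², so S = 1365 W m⁻² × (1/4.30)² = 73.82 W m⁻².
From σT⁴ = S(1−α)/4 we invert for α: 1−α = 4σT⁴/S.
4σT⁴ = 4·5.67×10⁻⁸·(84.0)⁴ = 11.29 W m⁻².
Hence α = 1 − 11.29/73.82 = 0.8470.

0.847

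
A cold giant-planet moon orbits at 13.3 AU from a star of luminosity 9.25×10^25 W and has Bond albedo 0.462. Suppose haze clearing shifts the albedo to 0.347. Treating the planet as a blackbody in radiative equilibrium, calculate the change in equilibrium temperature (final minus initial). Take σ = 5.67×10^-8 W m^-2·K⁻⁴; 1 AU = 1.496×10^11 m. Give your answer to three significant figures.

2.27 K

Orbital distance: d = 13.3 AU = 1.990×10^12 m.
S = L/(4πd²) = 1.859 W m^-2.
Initial: T₁ = [S(1−0.462)/(4σ)]^(1/4) = 45.83 K.
Final:   T₂ = [S(1−0.347)/(4σ)]^(1/4) = 48.10 K.
ΔT = T₂ − T₁ = 2.274 K.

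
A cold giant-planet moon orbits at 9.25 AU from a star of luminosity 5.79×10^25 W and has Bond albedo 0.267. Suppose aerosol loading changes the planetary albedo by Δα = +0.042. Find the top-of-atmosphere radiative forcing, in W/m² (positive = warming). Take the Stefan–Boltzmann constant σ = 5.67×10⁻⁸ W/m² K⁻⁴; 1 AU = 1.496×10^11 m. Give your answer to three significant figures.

-0.0253 W/m²

Orbital distance: d = 9.25 AU = 1.384×10^12 m.
S = L/(4πd²) = 2.406 W/m².
TOA radiative forcing: ΔF = −S·Δα/4 = −2.406·(+0.042)/4 = -0.02526 W/m².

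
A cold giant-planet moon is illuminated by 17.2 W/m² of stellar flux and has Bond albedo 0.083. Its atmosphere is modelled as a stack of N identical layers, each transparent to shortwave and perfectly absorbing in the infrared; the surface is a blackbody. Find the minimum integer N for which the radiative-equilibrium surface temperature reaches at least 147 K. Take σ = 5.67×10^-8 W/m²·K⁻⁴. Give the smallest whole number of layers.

OLR = S(1−α)/4 = 3.943 W/m²; the top layer radiates at T_e = 91.32 K.
T_s = (N+1)^(1/4)·T_e ≥ 147 K requires N+1 ≥ (T_s/T_e)⁴ = (147/91.32)⁴ = 6.715.
The minimum whole number is N = 6.

6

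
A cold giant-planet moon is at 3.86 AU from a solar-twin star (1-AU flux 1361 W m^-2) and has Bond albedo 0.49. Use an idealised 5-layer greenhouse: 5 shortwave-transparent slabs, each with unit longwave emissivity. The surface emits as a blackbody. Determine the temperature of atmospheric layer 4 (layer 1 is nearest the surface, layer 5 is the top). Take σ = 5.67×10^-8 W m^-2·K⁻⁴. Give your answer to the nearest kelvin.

By the inverse-square law, S = 1361/3.86² = 91.34 W m^-2.
The effective emission temperature is T_e = [S(1−α)/(4σ)]^¼ = 119.7 K.
Each opaque layer satisfies 2T_j⁴ = T_{j−1}⁴ + T_{j+1}⁴, giving T_k⁴ = (N+1−k)T_e⁴.
T_4 = (2)^(1/4)·119.7 = 142.4 K.

142 K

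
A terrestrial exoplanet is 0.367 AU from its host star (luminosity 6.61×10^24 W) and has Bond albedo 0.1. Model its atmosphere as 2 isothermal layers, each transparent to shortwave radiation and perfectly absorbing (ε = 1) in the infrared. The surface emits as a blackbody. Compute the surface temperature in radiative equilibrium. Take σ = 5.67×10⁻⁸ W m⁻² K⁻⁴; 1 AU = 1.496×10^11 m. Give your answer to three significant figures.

d = 0.367 × 1.496×10^11 m = 5.490×10^10 m.
Spreading L over a sphere of radius d: S = 6.61×10^24/(4π·5.49×10^10²) = 174.5 W m⁻².
OLR = S(1−α)/4 = 39.26 W m⁻²; the top layer radiates at T_e = 162.2 K.
Layer-by-layer balance gives σT_s⁴ = (N+1)σT_e⁴, so T_s = 3^¼·162.2 = 213.5 K.

213 kelvin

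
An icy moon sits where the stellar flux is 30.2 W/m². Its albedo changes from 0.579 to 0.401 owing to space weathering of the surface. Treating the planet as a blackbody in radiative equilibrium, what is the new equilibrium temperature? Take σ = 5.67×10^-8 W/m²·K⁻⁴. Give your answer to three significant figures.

T₂ = [S(1−α₂)/(4σ)]^(1/4) = [30.20·0.599/(4σ)]^(1/4) = 94.50 K.

94.5 K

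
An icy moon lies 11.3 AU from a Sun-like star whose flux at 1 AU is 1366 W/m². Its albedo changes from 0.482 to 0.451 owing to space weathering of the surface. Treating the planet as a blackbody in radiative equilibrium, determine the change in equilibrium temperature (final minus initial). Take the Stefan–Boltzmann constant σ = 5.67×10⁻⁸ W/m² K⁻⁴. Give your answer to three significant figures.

Irradiance scales as 1/d², so S = 1366 W/m² × (1/11.3)² = 10.70 W/m².
Before: T₁ = [10.70·0.518/(4σ)]^(1/4) = 70.31 K.
After:  T₂ = [10.70·0.549/(4σ)]^(1/4) = 71.34 K.
ΔT = T₂ − T₁ = 1.029 K.

1.03 K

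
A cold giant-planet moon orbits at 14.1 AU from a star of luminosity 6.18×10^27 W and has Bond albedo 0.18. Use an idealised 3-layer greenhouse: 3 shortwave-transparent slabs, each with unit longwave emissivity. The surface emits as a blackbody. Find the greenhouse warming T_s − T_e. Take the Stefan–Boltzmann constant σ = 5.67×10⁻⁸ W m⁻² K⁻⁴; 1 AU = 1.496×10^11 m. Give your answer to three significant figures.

58.6 K

Orbital distance: d = 14.1 AU = 2.109×10^12 m.
S = L/(4πd²) = 110.5 W m⁻².
The effective emission temperature is T_e = [S(1−α)/(4σ)]^¼ = 141.4 K.
Surface: T_s = (4)^¼·T_e = 200.0 K.
Warming: T_s − T_e = 58.56 K.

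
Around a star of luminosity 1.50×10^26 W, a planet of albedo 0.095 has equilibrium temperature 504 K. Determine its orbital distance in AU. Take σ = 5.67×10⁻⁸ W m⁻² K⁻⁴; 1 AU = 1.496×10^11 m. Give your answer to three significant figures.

Required flux: S = 4σT⁴/(1−α) = 16170 W m⁻².
From L = 4πd²S, d = √(1.50×10^26/(4π·16170)) = 2.717×10^10 m = 0.1816 AU.

0.182 AU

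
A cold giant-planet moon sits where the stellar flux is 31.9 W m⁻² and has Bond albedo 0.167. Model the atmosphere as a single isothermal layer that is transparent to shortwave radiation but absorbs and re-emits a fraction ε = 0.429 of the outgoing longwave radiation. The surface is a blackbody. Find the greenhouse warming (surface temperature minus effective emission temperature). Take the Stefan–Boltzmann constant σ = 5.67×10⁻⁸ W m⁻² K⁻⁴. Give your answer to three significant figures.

At the top of the atmosphere, σT_e⁴ = S(1−α)/4 = 6.643 W m⁻², giving T_e = 104.0 K.
Surface balance with a leaky layer gives σT_s⁴ = σT_e⁴·2/(2−ε), so T_s = T_e·[2/(2−0.429)]^(1/4) = 110.5 K.
T_s − T_e = 110.5 − 104.0 = 6.473 K.

6.47 K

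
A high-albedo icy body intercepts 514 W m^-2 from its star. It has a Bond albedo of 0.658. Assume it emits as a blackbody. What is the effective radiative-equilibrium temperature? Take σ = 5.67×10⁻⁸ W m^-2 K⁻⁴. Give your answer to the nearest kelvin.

Averaging over the sphere, the absorbed flux is S(1−α)/4 = 43.95 W m^-2.
Balancing against σT⁴: T = (43.95/5.67×10⁻⁸)^(1/4) = 166.9 K.

167 K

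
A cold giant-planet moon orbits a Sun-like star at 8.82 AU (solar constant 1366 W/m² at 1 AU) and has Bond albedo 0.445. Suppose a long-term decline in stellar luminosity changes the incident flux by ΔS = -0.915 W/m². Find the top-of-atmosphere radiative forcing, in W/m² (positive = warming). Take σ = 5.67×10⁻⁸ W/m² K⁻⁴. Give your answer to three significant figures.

-0.127 W/m²

Flux at the orbit: S = 1366/(8.82)² = 17.56 W/m².
TOA radiative forcing: ΔF = (1−α)ΔS/4 = 0.555·(-0.915)/4 = -0.1270 W/m².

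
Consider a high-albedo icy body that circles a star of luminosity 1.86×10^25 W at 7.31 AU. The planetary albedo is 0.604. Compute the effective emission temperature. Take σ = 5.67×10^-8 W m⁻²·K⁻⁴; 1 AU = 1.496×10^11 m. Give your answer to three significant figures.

Orbital distance: d = 7.31 AU = 1.094×10^12 m.
Flux at the orbit: S = L/(4πd²) = 1.86×10^25/(4π·(1.09×10^12)²) = 1.238 W m⁻².
Averaging over the sphere, the absorbed flux is S(1−α)/4 = 0.1225 W m⁻².
In equilibrium σT⁴ equals this, so T = 38.34 K.

38.3 K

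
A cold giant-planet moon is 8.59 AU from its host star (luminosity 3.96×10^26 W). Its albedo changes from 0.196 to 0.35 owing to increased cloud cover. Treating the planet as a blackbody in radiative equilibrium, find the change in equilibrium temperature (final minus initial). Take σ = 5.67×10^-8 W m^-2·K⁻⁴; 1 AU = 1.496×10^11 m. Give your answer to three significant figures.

-4.69 K

d = 8.59 × 1.496×10^11 m = 1.285×10^12 m.
Flux at the orbit: S = L/(4πd²) = 3.96×10^26/(4π·(1.29×10^12)²) = 19.08 W m^-2.
With α = 0.196, T₁ = 90.69 K.
Final:   T₂ = [S(1−0.35)/(4σ)]^(1/4) = 86.00 K.
ΔT = T₂ − T₁ = -4.695 K.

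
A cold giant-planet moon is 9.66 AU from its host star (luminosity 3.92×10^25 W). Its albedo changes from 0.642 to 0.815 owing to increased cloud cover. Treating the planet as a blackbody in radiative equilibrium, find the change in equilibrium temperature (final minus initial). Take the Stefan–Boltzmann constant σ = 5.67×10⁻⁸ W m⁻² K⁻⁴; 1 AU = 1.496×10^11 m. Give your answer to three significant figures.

Orbital distance: d = 9.66 AU = 1.445×10^12 m.
S = L/(4πd²) = 1.494 W m⁻².
Before: T₁ = [1.494·0.358/(4σ)]^(1/4) = 39.19 K.
After:  T₂ = [1.494·0.185/(4σ)]^(1/4) = 33.22 K.
ΔT = T₂ − T₁ = -5.962 K.

-5.96 kelvin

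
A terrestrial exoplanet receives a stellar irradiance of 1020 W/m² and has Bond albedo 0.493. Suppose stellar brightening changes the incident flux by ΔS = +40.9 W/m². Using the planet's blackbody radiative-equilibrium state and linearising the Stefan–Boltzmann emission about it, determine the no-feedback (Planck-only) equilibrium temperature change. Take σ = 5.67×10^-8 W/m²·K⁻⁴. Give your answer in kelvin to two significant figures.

2.2 K

Reference equilibrium: T_e = [S(1−α)/(4σ)]^(1/4) = 218.5 K.
ΔF = Δ[S(1−α)]/4 = (1−0.493)·+40.9/4 = 5.184 W/m².
Planck response: λ_P = 4σT_e³ = 4·5.67×10⁻⁸·(218.5)³ = 2.367 W/m²/K.
ΔT₀ = ΔF/λ_P = 5.184/2.367 = 2.19 K.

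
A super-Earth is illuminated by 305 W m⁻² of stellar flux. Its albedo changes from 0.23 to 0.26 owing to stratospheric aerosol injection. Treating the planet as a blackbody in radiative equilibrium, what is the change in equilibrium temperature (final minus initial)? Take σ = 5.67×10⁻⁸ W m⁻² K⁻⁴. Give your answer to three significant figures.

Initial: T₁ = [S(1−0.23)/(4σ)]^(1/4) = 179.4 K.
Final:   T₂ = [S(1−0.26)/(4σ)]^(1/4) = 177.6 K.
ΔT = T₂ − T₁ = -1.773 K.

-1.77 K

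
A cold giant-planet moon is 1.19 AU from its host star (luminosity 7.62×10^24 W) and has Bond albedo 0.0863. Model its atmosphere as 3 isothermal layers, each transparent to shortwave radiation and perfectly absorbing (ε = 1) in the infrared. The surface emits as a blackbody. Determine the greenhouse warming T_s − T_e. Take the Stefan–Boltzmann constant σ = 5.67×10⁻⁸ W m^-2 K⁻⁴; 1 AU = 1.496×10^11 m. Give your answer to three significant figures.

Orbital distance: d = 1.19 AU = 1.780×10^11 m.
S = L/(4πd²) = 19.13 W m^-2.
Top-of-atmosphere balance: σT_e⁴ = S(1−α)/4 = 4.371 W m^-2 → T_e = 93.70 K.
Surface: T_s = (4)^¼·T_e = 132.5 K.
Warming: T_s − T_e = 38.81 K.

38.8 kelvin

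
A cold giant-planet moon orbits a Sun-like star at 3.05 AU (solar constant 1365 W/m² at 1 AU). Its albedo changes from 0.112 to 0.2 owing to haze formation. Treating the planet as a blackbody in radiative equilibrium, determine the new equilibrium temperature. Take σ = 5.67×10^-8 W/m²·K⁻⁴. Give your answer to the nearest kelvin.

151 kelvin

By the inverse-square law, S = 1365/3.05² = 146.7 W/m².
With the new albedo, S(1−α₂)/4 = 29.35 W/m², so T₂ = 150.8 K.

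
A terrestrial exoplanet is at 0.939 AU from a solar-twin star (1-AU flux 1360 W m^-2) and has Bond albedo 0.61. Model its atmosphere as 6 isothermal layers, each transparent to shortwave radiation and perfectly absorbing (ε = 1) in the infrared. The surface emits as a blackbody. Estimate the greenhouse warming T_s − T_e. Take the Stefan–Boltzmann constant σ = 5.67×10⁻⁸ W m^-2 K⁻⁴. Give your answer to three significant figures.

By the inverse-square law, S = 1360/0.939² = 1542 W m^-2.
OLR = S(1−α)/4 = 150.4 W m^-2; the top layer radiates at T_e = 226.9 K.
Surface: T_s = (7)^¼·T_e = 369.1 K.
So the greenhouse effect raises the surface by 369.1 − 226.9 = 142.2 K.

142 K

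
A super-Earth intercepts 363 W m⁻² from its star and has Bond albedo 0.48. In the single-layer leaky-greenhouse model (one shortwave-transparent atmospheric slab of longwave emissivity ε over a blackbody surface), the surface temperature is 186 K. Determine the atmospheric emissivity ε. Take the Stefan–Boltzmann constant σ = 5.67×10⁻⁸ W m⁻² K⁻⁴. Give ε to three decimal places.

0.609

Effective temperature: T_e = [S(1−α)/(4σ)]^(1/4) = 169.9 K.
Inverting T_s⁴ = 2T_e⁴/(2−ε): (T_e/T_s)⁴ = 0.6954, so ε = 2(1 − 0.6954) = 0.6093.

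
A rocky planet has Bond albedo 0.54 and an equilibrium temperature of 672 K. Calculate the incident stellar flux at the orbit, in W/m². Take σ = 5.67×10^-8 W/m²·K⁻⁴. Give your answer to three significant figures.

From S(1−α)/4 = σT⁴: S = 4σT⁴/(1−α).
The emitted flux is σT⁴ = 11560 W/m².
So S = 4×11560/(1−0.54) = 1.005×10^5 W/m².

1.01×10^5 W/m²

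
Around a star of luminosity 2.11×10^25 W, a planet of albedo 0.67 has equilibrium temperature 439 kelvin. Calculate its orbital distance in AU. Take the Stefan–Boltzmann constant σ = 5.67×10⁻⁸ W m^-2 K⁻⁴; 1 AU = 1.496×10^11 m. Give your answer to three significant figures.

0.0542 AU

The flux needed for this T is 4σT⁴/(1−0.67) = 25530 W m^-2.
Then d = [L/(4πS)]^(1/2) = 8.110×10^9 m, i.e. 0.05421 AU.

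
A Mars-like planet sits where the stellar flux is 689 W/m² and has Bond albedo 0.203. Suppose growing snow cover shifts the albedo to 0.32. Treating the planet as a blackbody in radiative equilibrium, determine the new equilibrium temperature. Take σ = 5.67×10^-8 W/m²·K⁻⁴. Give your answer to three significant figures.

213 K

T₂ = [S(1−α₂)/(4σ)]^(1/4) = [689.0·0.68/(4σ)]^(1/4) = 213.2 K.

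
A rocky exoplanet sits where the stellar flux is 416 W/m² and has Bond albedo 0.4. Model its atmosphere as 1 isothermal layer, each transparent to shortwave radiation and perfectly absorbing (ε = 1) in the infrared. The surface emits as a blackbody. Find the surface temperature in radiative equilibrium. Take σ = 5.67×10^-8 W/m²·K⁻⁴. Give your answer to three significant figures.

217 K

OLR = S(1−α)/4 = 62.40 W/m²; the top layer radiates at T_e = 182.1 K.
With N = 1 opaque layers, T_s = (N+1)^(1/4)·T_e = 2^(1/4)·182.1 = 216.6 K.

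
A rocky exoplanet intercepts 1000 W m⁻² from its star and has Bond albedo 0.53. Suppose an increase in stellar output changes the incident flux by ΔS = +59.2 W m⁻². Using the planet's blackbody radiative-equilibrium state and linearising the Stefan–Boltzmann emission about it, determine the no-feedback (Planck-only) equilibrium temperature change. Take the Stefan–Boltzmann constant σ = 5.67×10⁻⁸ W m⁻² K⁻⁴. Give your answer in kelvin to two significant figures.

3.2 K

Unperturbed T_e = [1000·(1−0.53)/(4σ)]^¼ = 213.4 K.
Only a fraction (1−α) is absorbed and it's spread over 4πR², so ΔF = (1−α)ΔS/4 = 6.956 W m⁻².
Planck response: λ_P = 4σT_e³ = 4·5.67×10⁻⁸·(213.4)³ = 2.203 W m⁻²/K.
ΔT₀ = ΔF/λ_P = 6.956/2.203 = 3.16 K.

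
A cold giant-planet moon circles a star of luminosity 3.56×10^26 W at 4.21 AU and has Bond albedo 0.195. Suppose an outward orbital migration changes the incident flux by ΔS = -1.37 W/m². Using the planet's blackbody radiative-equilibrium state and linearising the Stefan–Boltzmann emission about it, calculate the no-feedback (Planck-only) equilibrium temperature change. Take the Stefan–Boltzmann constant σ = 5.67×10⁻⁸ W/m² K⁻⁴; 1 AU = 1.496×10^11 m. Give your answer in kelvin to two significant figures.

-0.61 K

d = 4.21 × 1.496×10^11 m = 6.298×10^11 m.
S = L/(4πd²) = 71.42 W/m².
Reference equilibrium: T_e = [S(1−α)/(4σ)]^(1/4) = 126.2 K.
Only a fraction (1−α) is absorbed and it's spread over 4πR², so ΔF = (1−α)ΔS/4 = -0.2757 W/m².
The Planck feedback parameter is 4σT_e³ = 0.4556 W/m²/K.
So ΔT₀ = -0.2757/0.4556 = -0.605 K.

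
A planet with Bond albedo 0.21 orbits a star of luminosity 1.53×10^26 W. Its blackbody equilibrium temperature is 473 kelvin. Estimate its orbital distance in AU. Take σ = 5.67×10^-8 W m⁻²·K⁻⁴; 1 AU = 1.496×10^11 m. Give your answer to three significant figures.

0.195 AU

The flux needed for this T is 4σT⁴/(1−0.21) = 14370 W m⁻².
Then d = [L/(4πS)]^(1/2) = 2.911×10^10 m, i.e. 0.1946 AU.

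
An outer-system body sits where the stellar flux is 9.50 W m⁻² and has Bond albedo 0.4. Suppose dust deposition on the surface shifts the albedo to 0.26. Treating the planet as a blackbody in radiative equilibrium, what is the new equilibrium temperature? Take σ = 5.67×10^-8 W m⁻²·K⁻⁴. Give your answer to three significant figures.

74.6 kelvin

T₂ = [S(1−α₂)/(4σ)]^(1/4) = [9.500·0.74/(4σ)]^(1/4) = 74.62 K.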